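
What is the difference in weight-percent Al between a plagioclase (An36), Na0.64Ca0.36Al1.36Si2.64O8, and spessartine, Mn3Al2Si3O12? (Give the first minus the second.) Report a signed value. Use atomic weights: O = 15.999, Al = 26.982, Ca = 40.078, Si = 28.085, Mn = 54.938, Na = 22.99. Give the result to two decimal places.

First mineral: 36.696 g Al in 267.974 g formula = 13.69 wt% Al.
Second mineral: 53.964 g Al in 495.021 g formula = 10.90 wt% Al.
13.69% − 10.90% gives a difference of 2.79 percentage points.

2.79 percentage points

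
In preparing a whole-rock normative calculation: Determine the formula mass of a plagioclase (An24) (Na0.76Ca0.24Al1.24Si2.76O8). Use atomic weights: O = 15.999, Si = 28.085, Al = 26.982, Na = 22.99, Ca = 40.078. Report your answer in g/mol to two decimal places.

M = 0.76(22.99) + 0.24(40.078) + 1.24(26.982) + 2.76(28.085) + 8(15.999)

266.06 g/mol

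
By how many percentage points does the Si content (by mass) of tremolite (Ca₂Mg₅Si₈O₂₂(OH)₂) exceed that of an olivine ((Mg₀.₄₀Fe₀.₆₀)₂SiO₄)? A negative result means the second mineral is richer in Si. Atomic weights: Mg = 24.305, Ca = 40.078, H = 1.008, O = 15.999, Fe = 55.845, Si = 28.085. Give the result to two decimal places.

M(Ca₂Mg₅Si₈O₂₂(OH)₂) = 812.353 g/mol, so wt% Si = 224.680/812.353 × 100 = 27.66%.
M((Mg₀.₄₀Fe₀.₆₀)₂SiO₄) = 178.539 g/mol, so wt% Si = 28.085/178.539 × 100 = 15.73%.
27.66 − 15.73 = 11.93 pp.

11.93 percentage points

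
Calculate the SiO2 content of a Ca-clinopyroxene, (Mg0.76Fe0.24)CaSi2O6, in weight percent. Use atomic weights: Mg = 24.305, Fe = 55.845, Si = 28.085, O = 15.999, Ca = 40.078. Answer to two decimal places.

Formula mass = 224.117 g/mol.
2 Si → 2.0000 mol SiO2 per formula unit; M(SiO2) = 60.083, so SiO2 mass = 120.166 g.
120.166/224.117 × 100 = 53.62 wt%.

53.62 wt%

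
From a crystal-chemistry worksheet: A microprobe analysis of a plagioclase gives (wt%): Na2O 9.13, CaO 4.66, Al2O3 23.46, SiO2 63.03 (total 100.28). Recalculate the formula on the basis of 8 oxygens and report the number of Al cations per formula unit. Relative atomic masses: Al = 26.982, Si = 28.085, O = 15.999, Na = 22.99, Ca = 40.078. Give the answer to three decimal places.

1.220 Al apfu

Na2O (M=61.979): mol = 0.14731; Na = 0.29462, O = 0.14731.
CaO (M=56.077): mol = 0.08310; Ca = 0.08310, O = 0.08310.
Al2O3 (M=101.961): mol = 0.23009; Al = 0.46018, O = 0.69027.
SiO2 (M=60.083): mol = 1.04905; Si = 1.04905, O = 2.09810.
ΣO = 3.01878; factor = 8/ΣO = 2.65008.
Al apfu = 0.46018 × 2.65008 = 1.220.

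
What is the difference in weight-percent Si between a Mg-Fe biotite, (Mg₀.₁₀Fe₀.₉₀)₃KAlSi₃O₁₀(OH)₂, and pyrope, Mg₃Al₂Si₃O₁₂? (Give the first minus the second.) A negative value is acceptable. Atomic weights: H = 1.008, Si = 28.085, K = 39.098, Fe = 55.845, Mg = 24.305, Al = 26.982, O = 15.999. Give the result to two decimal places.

First mineral: 84.255 g Si in 502.412 g formula = 16.77 wt% Si.
Second mineral: 84.255 g Si in 403.122 g formula = 20.90 wt% Si.
16.77% − 20.90% gives a difference of -4.13 percentage points.

-4.13 percentage points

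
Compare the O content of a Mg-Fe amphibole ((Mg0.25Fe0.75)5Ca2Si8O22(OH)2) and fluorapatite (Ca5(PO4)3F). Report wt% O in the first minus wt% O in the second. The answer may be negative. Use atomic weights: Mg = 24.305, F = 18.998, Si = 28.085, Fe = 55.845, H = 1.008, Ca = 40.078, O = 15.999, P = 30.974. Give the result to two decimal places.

3.19 percentage points

O in (Mg0.25Fe0.75)5Ca2Si8O22(OH)2: molar mass 930.628 g/mol; 24×15.999 = 383.976 g → 41.26 wt%.
O in Ca5(PO4)3F: molar mass 504.298 g/mol; 12×15.999 = 191.988 g → 38.07 wt%.
Difference = 41.26 − 38.07 = 3.19 percentage points.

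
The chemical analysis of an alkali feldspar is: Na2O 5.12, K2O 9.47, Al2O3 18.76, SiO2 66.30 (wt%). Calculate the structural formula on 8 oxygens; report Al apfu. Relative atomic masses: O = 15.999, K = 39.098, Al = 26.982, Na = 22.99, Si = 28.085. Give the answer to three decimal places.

1.001 Al apfu

5.12 wt% Na2O ÷ 61.979 g/mol = 0.08261 mol, giving 0.16522 Na and 0.08261 O.
9.47 wt% K2O ÷ 94.195 g/mol = 0.10054 mol, giving 0.20108 K and 0.10054 O.
18.76 wt% Al2O3 ÷ 101.961 g/mol = 0.18399 mol, giving 0.36798 Al and 0.55197 O.
66.30 wt% SiO2 ÷ 60.083 g/mol = 1.10347 mol, giving 1.10347 Si and 2.20694 O.
Oxygen sums to 2.94206; scaling by 8/2.94206 = 2.71918 puts the formula on 8 O.
Al: 0.36798 × 2.71918 = 1.001 atoms per formula unit.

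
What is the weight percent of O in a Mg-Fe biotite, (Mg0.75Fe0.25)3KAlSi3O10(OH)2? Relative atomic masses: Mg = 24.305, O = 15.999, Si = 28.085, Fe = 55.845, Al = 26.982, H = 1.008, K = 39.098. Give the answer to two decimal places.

43.54 wt%

Formula mass = 2.25×24.305 + 0.75×55.845 + 1×39.098 + 1×26.982 + 3×28.085 + 12×15.999 + 2×1.008 = 440.909 g/mol, of which 191.988 g is O.
So O makes up 191.988/440.909 = 0.4354 of the mass, i.e. 43.54%.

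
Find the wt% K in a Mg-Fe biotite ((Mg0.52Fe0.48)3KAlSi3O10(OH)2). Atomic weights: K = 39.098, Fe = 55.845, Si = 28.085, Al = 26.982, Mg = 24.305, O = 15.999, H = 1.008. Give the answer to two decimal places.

M((Mg0.52Fe0.48)3KAlSi3O10(OH)2) = 462.672 g/mol.
K contributes 1 × 39.098 = 39.098 g per mole.
39.098/462.672 = 0.0845 → 8.45%.

8.45 mass %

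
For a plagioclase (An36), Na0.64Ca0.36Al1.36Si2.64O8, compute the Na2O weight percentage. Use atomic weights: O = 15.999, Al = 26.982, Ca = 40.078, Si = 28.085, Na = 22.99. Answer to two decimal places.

7.40 wt%

Molar mass of Na0.64Ca0.36Al1.36Si2.64O8 = 0.64×22.99 + 0.36×40.078 + 1.36×26.982 + 2.64×28.085 + 8×15.999 = 267.974 g/mol.
Each formula unit contains 0.64 Na, equivalent to 0.64/2 = 0.3200 mol Na2O.
M(Na2O) = 2×22.99 + 1×15.999 = 61.979 g/mol.
Mass of Na2O per formula unit = 0.3200 × 61.979 = 19.833 g.
Na2O wt% = 19.833 / 267.974 × 100 = 7.40%.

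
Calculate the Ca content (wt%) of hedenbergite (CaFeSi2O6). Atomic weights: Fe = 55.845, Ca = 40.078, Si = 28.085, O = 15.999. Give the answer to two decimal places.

16.15 wt%

Formula mass = 1*40.078 + 1*55.845 + 2*28.085 + 6*15.999 = 248.087 g/mol, of which 40.078 g is Ca.
So Ca makes up 40.078/248.087 = 0.1615 of the mass, i.e. 16.15%.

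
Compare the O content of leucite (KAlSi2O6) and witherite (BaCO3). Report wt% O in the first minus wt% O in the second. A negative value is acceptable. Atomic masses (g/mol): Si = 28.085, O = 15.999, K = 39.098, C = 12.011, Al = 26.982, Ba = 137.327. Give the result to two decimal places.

19.66 percentage points

O in KAlSi2O6: molar mass 218.244 g/mol; 6×15.999 = 95.994 g → 43.98 wt%.
O in BaCO3: molar mass 197.335 g/mol; 3×15.999 = 47.997 g → 24.32 wt%.
Difference = 43.98 − 24.32 = 19.66 percentage points.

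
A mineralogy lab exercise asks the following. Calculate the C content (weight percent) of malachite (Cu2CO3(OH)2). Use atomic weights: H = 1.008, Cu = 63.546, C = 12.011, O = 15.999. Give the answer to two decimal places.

5.43 weight percent

Formula mass = 2×63.546 + 1×12.011 + 5×15.999 + 2×1.008 = 221.114 g/mol, of which 12.011 g is C.
So C makes up 12.011/221.114 = 0.0543 of the mass, i.e. 5.43%.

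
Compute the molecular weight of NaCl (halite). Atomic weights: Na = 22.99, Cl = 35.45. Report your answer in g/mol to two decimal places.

58.44 g/mol

M = 1(22.99) + 1(35.45)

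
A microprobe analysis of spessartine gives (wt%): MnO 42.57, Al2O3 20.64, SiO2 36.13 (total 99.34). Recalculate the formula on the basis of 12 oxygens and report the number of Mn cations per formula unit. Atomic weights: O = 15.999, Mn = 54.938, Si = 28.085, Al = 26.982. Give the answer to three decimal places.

MnO: 42.57/70.937 = 0.60011 mol → 0.60011 mol Mn, 0.60011 mol O.
Al2O3: 20.64/101.961 = 0.20243 mol → 0.40486 mol Al, 0.60729 mol O.
SiO2: 36.13/60.083 = 0.60133 mol → 0.60133 mol Si, 1.20266 mol O.
Total oxygen = 2.41006 mol. Normalization factor = 12/2.41006 = 4.97913.
Mn per 12 O = 0.60011 × 4.97913 = 2.988.

2.988 Mn apfu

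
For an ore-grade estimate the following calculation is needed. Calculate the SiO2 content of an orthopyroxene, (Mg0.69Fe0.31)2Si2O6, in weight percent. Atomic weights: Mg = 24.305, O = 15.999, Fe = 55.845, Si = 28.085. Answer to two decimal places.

Molar mass of (Mg0.69Fe0.31)2Si2O6 = 1.38*24.305 + 0.62*55.845 + 2*28.085 + 6*15.999 = 220.329 g/mol.
Each formula unit contains 2 Si, equivalent to 2/1 = 2.0000 mol SiO2.
M(SiO2) = 1×28.085 + 2×15.999 = 60.083 g/mol.
Mass of SiO2 per formula unit = 2.0000 × 60.083 = 120.166 g.
SiO2 wt% = 120.166 / 220.329 × 100 = 54.54%.

54.54 wt%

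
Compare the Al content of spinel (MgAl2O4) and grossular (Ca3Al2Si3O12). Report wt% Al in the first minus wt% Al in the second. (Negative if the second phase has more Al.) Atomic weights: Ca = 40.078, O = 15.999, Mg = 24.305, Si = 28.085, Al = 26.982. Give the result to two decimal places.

First mineral: 53.964 g Al in 142.265 g formula = 37.93 wt% Al.
Second mineral: 53.964 g Al in 450.441 g formula = 11.98 wt% Al.
37.93% − 11.98% gives a difference of 25.95 percentage points.

25.95 percentage points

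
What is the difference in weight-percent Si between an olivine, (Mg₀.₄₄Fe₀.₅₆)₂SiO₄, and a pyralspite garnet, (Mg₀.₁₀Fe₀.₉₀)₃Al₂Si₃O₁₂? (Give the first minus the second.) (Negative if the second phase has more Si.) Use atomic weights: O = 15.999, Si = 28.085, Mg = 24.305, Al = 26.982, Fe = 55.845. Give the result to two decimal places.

M((Mg₀.₄₄Fe₀.₅₆)₂SiO₄) = 176.016 g/mol, so wt% Si = 28.085/176.016 × 100 = 15.96%.
M((Mg₀.₁₀Fe₀.₉₀)₃Al₂Si₃O₁₂) = 488.280 g/mol, so wt% Si = 84.255/488.280 × 100 = 17.26%.
15.96 − 17.26 = -1.30 pp.

-1.30 percentage points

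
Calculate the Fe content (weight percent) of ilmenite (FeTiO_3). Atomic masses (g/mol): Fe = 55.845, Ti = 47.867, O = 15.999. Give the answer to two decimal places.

Formula mass = 1*55.845 + 1*47.867 + 3*15.999 = 151.709 g/mol, of which 55.845 g is Fe.
So Fe makes up 55.845/151.709 = 0.3681 of the mass, i.e. 36.81%.

36.81 weight percent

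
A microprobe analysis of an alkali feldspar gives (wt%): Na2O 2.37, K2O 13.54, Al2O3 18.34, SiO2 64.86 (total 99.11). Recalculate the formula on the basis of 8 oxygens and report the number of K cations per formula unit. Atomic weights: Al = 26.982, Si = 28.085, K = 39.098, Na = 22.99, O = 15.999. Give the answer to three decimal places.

0.798 K apfu

Na2O: 2.37/61.979 = 0.03824 mol → 0.07648 mol Na, 0.03824 mol O.
K2O: 13.54/94.195 = 0.14374 mol → 0.28748 mol K, 0.14374 mol O.
Al2O3: 18.34/101.961 = 0.17987 mol → 0.35974 mol Al, 0.53961 mol O.
SiO2: 64.86/60.083 = 1.07951 mol → 1.07951 mol Si, 2.15902 mol O.
Total oxygen = 2.88061 mol. Normalization factor = 8/2.88061 = 2.77719.
K per 8 O = 0.28748 × 2.77719 = 0.798.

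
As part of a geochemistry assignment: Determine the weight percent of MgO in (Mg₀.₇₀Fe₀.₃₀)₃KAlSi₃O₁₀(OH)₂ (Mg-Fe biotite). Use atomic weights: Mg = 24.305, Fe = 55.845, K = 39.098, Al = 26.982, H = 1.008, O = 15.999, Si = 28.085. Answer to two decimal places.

Molar mass of (Mg₀.₇₀Fe₀.₃₀)₃KAlSi₃O₁₀(OH)₂ = 2.10*24.305 + 0.90*55.845 + 1*39.098 + 1*26.982 + 3*28.085 + 12*15.999 + 2*1.008 = 445.640 g/mol.
Each formula unit contains 2.10 Mg, equivalent to 2.10/1 = 2.1000 mol MgO.
M(MgO) = 1×24.305 + 1×15.999 = 40.304 g/mol.
Mass of MgO per formula unit = 2.1000 × 40.304 = 84.638 g.
MgO wt% = 84.638 / 445.640 × 100 = 18.99%.

18.99 wt%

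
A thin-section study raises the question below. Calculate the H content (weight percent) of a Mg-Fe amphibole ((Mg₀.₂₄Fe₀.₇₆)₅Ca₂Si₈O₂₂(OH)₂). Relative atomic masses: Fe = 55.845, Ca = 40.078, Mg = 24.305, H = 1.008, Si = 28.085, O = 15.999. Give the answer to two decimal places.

M((Mg₀.₂₄Fe₀.₇₆)₅Ca₂Si₈O₂₂(OH)₂) = 932.205 g/mol.
H contributes 2 × 1.008 = 2.016 g per mole.
2.016/932.205 = 0.0022 → 0.22%.

0.22 weight percent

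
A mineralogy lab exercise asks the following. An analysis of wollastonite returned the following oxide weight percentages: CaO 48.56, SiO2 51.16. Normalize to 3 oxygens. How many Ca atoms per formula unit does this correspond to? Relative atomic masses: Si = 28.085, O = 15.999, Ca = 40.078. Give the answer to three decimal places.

1.011 Ca apfu

CaO: 48.56/56.077 = 0.86595 mol → 0.86595 mol Ca, 0.86595 mol O.
SiO2: 51.16/60.083 = 0.85149 mol → 0.85149 mol Si, 1.70298 mol O.
Total oxygen = 2.56893 mol. Normalization factor = 3/2.56893 = 1.16780.
Ca per 3 O = 0.86595 × 1.16780 = 1.011.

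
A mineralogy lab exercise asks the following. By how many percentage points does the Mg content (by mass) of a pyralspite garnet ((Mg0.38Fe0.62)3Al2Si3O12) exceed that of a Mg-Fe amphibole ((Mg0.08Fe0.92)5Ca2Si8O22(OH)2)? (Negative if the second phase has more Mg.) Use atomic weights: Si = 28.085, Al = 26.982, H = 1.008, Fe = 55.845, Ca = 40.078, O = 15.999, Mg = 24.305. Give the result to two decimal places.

4.98 percentage points

First mineral: 27.708 g Mg in 461.786 g formula = 6.00 wt% Mg.
Second mineral: 9.722 g Mg in 957.437 g formula = 1.02 wt% Mg.
6.00% − 1.02% gives a difference of 4.98 percentage points.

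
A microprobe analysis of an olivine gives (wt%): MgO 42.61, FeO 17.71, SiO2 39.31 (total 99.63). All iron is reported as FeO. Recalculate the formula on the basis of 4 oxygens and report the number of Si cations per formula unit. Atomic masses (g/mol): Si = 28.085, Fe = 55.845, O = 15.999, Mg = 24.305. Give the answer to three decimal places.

MgO: 42.61/40.304 = 1.05722 mol → 1.05722 mol Mg, 1.05722 mol O.
FeO: 17.71/71.844 = 0.24651 mol → 0.24651 mol Fe, 0.24651 mol O.
SiO2: 39.31/60.083 = 0.65426 mol → 0.65426 mol Si, 1.30852 mol O.
Total oxygen = 2.61225 mol. Normalization factor = 4/2.61225 = 1.53125.
Si per 4 O = 0.65426 × 1.53125 = 1.002.

1.002 Si apfu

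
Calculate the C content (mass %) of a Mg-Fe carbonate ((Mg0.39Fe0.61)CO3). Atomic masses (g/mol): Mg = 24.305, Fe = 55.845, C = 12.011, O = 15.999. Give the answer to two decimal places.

11.60 mass %

M((Mg0.39Fe0.61)CO3) = 103.552 g/mol.
C contributes 1 × 12.011 = 12.011 g per mole.
12.011/103.552 = 0.1160 → 11.60%.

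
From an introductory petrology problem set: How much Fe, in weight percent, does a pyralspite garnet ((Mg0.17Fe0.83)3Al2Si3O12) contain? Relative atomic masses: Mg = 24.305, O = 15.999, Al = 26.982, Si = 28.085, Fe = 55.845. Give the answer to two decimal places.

28.87 weight percent

Molar mass of (Mg0.17Fe0.83)3Al2Si3O12: 0.51·24.305 + 2.49·55.845 + 2·26.982 + 3·28.085 + 12·15.999 = 481.657 g/mol.
Mass of Fe per formula unit: 2.49 × 55.845 = 139.054 g.
Weight fraction Fe = 139.054 / 481.657 = 0.2887.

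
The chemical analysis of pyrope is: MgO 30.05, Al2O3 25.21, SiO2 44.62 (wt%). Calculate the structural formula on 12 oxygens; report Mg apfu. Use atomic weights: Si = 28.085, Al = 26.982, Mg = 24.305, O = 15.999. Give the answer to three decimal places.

3.010 Mg apfu

MgO: 30.05/40.304 = 0.74558 mol → 0.74558 mol Mg, 0.74558 mol O.
Al2O3: 25.21/101.961 = 0.24725 mol → 0.49450 mol Al, 0.74175 mol O.
SiO2: 44.62/60.083 = 0.74264 mol → 0.74264 mol Si, 1.48528 mol O.
Total oxygen = 2.97261 mol. Normalization factor = 12/2.97261 = 4.03686.
Mg per 12 O = 0.74558 × 4.03686 = 3.010.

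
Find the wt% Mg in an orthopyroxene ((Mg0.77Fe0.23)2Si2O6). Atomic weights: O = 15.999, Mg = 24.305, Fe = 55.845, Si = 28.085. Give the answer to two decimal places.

17.39 weight percent

Molar mass of (Mg0.77Fe0.23)2Si2O6: 1.54·24.305 + 0.46·55.845 + 2·28.085 + 6·15.999 = 215.282 g/mol.
Mass of Mg per formula unit: 1.54 × 24.305 = 37.430 g.
Weight fraction Mg = 37.430 / 215.282 = 0.1739.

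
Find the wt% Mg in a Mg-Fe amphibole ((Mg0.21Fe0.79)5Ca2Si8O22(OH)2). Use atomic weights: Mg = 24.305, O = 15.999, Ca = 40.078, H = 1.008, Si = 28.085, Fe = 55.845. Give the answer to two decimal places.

2.72 weight percent

M((Mg0.21Fe0.79)5Ca2Si8O22(OH)2) = 936.936 g/mol.
Mg contributes 1.05 × 24.305 = 25.520 g per mole.
25.520/936.936 = 0.0272 → 2.72%.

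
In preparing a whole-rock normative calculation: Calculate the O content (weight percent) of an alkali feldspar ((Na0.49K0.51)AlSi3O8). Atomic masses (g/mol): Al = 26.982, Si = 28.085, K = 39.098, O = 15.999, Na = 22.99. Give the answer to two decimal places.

47.33 weight percent

M((Na0.49K0.51)AlSi3O8) = 270.434 g/mol.
O contributes 8 × 15.999 = 127.992 g per mole.
127.992/270.434 = 0.4733 → 47.33%.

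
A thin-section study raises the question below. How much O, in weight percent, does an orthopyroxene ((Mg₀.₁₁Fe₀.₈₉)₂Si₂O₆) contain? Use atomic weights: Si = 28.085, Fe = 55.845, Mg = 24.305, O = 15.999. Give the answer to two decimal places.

37.36 weight percent

M((Mg₀.₁₁Fe₀.₈₉)₂Si₂O₆) = 256.915 g/mol.
O contributes 6 × 15.999 = 95.994 g per mole.
95.994/256.915 = 0.3736 → 37.36%.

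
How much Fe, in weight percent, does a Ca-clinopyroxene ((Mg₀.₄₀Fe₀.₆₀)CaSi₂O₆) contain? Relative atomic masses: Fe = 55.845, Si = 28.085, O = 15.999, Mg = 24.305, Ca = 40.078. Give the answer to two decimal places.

14.23 weight percent

Molar mass of (Mg₀.₄₀Fe₀.₆₀)CaSi₂O₆: 0.40*24.305 + 0.60*55.845 + 1*40.078 + 2*28.085 + 6*15.999 = 235.471 g/mol.
Mass of Fe per formula unit: 0.60 × 55.845 = 33.507 g.
Weight fraction Fe = 33.507 / 235.471 = 0.1423.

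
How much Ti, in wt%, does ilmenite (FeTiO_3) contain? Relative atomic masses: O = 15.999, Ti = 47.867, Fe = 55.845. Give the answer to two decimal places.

M(FeTiO_3) = 151.709 g/mol.
Ti contributes 1 × 47.867 = 47.867 g per mole.
47.867/151.709 = 0.3155 → 31.55%.

31.55 wt%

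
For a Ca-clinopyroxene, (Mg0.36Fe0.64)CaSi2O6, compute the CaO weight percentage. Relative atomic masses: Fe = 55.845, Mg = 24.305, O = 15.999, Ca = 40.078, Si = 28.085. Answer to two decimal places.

23.69 wt%

Formula mass = 236.733 g/mol.
1 Ca → 1.0000 mol CaO per formula unit; M(CaO) = 56.077, so CaO mass = 56.077 g.
56.077/236.733 × 100 = 23.69 wt%.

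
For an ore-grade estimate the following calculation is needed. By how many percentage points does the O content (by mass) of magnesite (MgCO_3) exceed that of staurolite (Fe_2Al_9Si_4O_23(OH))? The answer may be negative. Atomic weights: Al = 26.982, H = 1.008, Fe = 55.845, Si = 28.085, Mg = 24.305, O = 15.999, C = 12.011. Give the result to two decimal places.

11.85 percentage points

First mineral: 47.997 g O in 84.313 g formula = 56.93 wt% O.
Second mineral: 383.976 g O in 851.852 g formula = 45.08 wt% O.
56.93% − 45.08% gives a difference of 11.85 percentage points.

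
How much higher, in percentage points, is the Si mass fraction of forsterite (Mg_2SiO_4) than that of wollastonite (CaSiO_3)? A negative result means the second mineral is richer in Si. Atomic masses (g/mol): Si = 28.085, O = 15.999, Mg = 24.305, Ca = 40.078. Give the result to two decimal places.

-4.22 percentage points

First mineral: 28.085 g Si in 140.691 g formula = 19.96 wt% Si.
Second mineral: 28.085 g Si in 116.160 g formula = 24.18 wt% Si.
19.96% − 24.18% gives a difference of -4.22 percentage points.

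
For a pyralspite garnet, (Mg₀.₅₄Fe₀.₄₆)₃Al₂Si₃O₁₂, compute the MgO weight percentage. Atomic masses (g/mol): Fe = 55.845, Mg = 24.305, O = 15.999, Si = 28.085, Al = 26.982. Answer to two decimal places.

14.62 wt%

Molar mass of (Mg₀.₅₄Fe₀.₄₆)₃Al₂Si₃O₁₂ = 1.62*24.305 + 1.38*55.845 + 2*26.982 + 3*28.085 + 12*15.999 = 446.647 g/mol.
Each formula unit contains 1.62 Mg, equivalent to 1.62/1 = 1.6200 mol MgO.
M(MgO) = 1×24.305 + 1×15.999 = 40.304 g/mol.
Mass of MgO per formula unit = 1.6200 × 40.304 = 65.292 g.
MgO wt% = 65.292 / 446.647 × 100 = 14.62%.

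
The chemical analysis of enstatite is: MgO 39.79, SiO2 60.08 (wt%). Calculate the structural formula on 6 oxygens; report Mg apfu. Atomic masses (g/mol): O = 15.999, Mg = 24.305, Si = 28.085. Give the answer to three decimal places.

1.983 Mg apfu

MgO (M=40.304): mol = 0.98725; Mg = 0.98725, O = 0.98725.
SiO2 (M=60.083): mol = 0.99995; Si = 0.99995, O = 1.99990.
ΣO = 2.98715; factor = 6/ΣO = 2.00860.
Mg apfu = 0.98725 × 2.00860 = 1.983.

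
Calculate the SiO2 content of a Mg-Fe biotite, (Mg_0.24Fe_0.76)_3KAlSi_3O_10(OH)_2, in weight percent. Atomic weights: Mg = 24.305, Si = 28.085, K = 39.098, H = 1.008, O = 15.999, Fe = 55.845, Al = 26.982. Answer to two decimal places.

M((Mg_0.24Fe_0.76)_3KAlSi_3O_10(OH)_2) = 489.165 g/mol; M(SiO2) = 60.083 g/mol.
Moles SiO2 per formula unit = 3 Si ÷ 1 = 3.0000.
SiO2 fraction = (3.0000 × 60.083) / 489.165 = 180.249/489.165 = 0.3685.

36.85 wt%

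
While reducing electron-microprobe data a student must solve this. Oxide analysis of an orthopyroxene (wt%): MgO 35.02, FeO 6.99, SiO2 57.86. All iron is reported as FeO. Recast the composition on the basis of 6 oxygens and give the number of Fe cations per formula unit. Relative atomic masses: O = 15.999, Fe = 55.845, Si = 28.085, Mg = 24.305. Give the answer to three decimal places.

35.02 wt% MgO ÷ 40.304 g/mol = 0.86890 mol, giving 0.86890 Mg and 0.86890 O.
6.99 wt% FeO ÷ 71.844 g/mol = 0.09729 mol, giving 0.09729 Fe and 0.09729 O.
57.86 wt% SiO2 ÷ 60.083 g/mol = 0.96300 mol, giving 0.96300 Si and 1.92600 O.
Oxygen sums to 2.89219; scaling by 6/2.89219 = 2.07455 puts the formula on 6 O.
Fe: 0.09729 × 2.07455 = 0.202 atoms per formula unit.

0.202 Fe apfu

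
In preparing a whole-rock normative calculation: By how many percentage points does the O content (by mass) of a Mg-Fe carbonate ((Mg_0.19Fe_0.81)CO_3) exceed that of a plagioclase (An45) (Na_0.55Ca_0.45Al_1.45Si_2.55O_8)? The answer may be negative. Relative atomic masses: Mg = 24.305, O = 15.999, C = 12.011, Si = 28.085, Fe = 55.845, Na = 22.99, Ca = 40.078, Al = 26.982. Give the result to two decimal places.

O in (Mg_0.19Fe_0.81)CO_3: molar mass 109.860 g/mol; 3×15.999 = 47.997 g → 43.69 wt%.
O in Na_0.55Ca_0.45Al_1.45Si_2.55O_8: molar mass 269.412 g/mol; 8×15.999 = 127.992 g → 47.51 wt%.
Difference = 43.69 − 47.51 = -3.82 percentage points.

-3.82 percentage points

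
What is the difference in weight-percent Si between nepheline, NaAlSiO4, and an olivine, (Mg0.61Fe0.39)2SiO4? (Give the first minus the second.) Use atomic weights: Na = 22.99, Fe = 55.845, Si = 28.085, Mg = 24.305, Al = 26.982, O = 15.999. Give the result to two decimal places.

First mineral: 28.085 g Si in 142.053 g formula = 19.77 wt% Si.
Second mineral: 28.085 g Si in 165.292 g formula = 16.99 wt% Si.
19.77% − 16.99% gives a difference of 2.78 percentage points.

2.78 percentage points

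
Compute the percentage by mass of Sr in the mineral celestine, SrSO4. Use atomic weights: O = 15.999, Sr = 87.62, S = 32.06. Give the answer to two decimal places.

Formula mass = 1*87.62 + 1*32.06 + 4*15.999 = 183.676 g/mol, of which 87.620 g is Sr.
So Sr makes up 87.620/183.676 = 0.4770 of the mass, i.e. 47.70%.

47.70 weight percent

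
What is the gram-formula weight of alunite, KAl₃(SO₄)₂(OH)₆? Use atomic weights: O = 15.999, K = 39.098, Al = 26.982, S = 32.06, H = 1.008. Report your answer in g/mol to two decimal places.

414.20 g/mol

The formula mass is the sum 1(39.098) + 3(26.982) + 2(32.06) + 14(15.999) + 6(1.008).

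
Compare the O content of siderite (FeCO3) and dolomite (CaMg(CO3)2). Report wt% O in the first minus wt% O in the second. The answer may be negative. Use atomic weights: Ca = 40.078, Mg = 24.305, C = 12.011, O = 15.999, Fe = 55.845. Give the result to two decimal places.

-10.63 percentage points

First mineral: 47.997 g O in 115.853 g formula = 41.43 wt% O.
Second mineral: 95.994 g O in 184.399 g formula = 52.06 wt% O.
41.43% − 52.06% gives a difference of -10.63 percentage points.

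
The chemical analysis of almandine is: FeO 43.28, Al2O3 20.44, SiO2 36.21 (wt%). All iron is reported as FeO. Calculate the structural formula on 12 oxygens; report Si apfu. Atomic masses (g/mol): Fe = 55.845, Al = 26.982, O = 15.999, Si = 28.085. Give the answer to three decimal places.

3.002 Si apfu

FeO (M=71.844): mol = 0.60242; Fe = 0.60242, O = 0.60242.
Al2O3 (M=101.961): mol = 0.20047; Al = 0.40094, O = 0.60141.
SiO2 (M=60.083): mol = 0.60267; Si = 0.60267, O = 1.20534.
ΣO = 2.40917; factor = 12/ΣO = 4.98097.
Si apfu = 0.60267 × 4.98097 = 3.002.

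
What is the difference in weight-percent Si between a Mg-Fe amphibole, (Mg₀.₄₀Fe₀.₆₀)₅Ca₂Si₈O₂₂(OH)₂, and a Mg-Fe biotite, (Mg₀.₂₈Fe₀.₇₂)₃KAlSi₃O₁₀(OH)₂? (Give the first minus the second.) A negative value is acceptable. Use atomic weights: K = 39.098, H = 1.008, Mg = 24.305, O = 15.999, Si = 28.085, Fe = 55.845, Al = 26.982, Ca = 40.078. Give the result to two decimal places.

First mineral: 224.680 g Si in 906.973 g formula = 24.77 wt% Si.
Second mineral: 84.255 g Si in 485.380 g formula = 17.36 wt% Si.
24.77% − 17.36% gives a difference of 7.41 percentage points.

7.41 percentage points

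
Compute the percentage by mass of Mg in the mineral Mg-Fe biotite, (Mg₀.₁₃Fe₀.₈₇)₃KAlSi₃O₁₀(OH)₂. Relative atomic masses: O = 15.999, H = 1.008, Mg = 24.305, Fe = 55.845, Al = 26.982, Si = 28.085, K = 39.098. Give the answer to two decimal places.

M((Mg₀.₁₃Fe₀.₈₇)₃KAlSi₃O₁₀(OH)₂) = 499.573 g/mol.
Mg contributes 0.39 × 24.305 = 9.479 g per mole.
9.479/499.573 = 0.0190 → 1.90%.

1.90 weight percent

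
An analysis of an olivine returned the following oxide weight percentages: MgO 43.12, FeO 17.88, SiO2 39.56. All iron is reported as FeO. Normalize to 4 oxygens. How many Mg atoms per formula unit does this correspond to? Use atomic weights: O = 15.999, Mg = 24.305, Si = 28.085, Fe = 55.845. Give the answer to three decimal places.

MgO: 43.12/40.304 = 1.06987 mol → 1.06987 mol Mg, 1.06987 mol O.
FeO: 17.88/71.844 = 0.24887 mol → 0.24887 mol Fe, 0.24887 mol O.
SiO2: 39.56/60.083 = 0.65842 mol → 0.65842 mol Si, 1.31684 mol O.
Total oxygen = 2.63558 mol. Normalization factor = 4/2.63558 = 1.51769.
Mg per 4 O = 1.06987 × 1.51769 = 1.624.

1.624 Mg apfu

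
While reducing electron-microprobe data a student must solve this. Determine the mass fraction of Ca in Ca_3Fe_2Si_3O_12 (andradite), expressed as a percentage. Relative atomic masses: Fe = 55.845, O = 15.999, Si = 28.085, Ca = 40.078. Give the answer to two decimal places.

M(Ca_3Fe_2Si_3O_12) = 508.167 g/mol.
Ca contributes 3 × 40.078 = 120.234 g per mole.
120.234/508.167 = 0.2366 → 23.66%.

23.66 wt%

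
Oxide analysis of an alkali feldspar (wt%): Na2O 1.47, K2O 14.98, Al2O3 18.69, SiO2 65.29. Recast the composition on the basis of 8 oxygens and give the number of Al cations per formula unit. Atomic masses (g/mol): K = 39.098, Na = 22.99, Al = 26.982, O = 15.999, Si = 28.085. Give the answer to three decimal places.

1.47 wt% Na2O ÷ 61.979 g/mol = 0.02372 mol, giving 0.04744 Na and 0.02372 O.
14.98 wt% K2O ÷ 94.195 g/mol = 0.15903 mol, giving 0.31806 K and 0.15903 O.
18.69 wt% Al2O3 ÷ 101.961 g/mol = 0.18331 mol, giving 0.36662 Al and 0.54993 O.
65.29 wt% SiO2 ÷ 60.083 g/mol = 1.08666 mol, giving 1.08666 Si and 2.17332 O.
Oxygen sums to 2.90600; scaling by 8/2.90600 = 2.75292 puts the formula on 8 O.
Al: 0.36662 × 2.75292 = 1.009 atoms per formula unit.

1.009 Al apfu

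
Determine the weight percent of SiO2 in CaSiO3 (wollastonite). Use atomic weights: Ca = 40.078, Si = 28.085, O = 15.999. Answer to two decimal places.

Molar mass of CaSiO3 = 1*40.078 + 1*28.085 + 3*15.999 = 116.160 g/mol.
Each formula unit contains 1 Si, equivalent to 1/1 = 1.0000 mol SiO2.
M(SiO2) = 1×28.085 + 2×15.999 = 60.083 g/mol.
Mass of SiO2 per formula unit = 1.0000 × 60.083 = 60.083 g.
SiO2 wt% = 60.083 / 116.160 × 100 = 51.72%.

51.72 wt%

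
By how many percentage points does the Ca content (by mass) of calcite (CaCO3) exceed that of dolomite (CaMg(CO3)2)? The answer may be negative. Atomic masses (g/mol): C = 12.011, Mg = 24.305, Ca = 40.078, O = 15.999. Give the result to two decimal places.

18.31 percentage points

First mineral: 40.078 g Ca in 100.086 g formula = 40.04 wt% Ca.
Second mineral: 40.078 g Ca in 184.399 g formula = 21.73 wt% Ca.
40.04% − 21.73% gives a difference of 18.31 percentage points.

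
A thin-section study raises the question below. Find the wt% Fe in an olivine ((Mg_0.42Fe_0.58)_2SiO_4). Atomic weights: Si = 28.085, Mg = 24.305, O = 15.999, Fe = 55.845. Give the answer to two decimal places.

M((Mg_0.42Fe_0.58)_2SiO_4) = 177.277 g/mol.
Fe contributes 1.16 × 55.845 = 64.780 g per mole.
64.780/177.277 = 0.3654 → 36.54%.

36.54 weight percent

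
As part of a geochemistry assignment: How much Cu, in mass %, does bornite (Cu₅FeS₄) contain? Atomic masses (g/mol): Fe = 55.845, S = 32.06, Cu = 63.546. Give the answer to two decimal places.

Molar mass of Cu₅FeS₄: 5·63.546 + 1·55.845 + 4·32.06 = 501.815 g/mol.
Mass of Cu per formula unit: 5 × 63.546 = 317.730 g.
Weight fraction Cu = 317.730 / 501.815 = 0.6332.

63.32 mass %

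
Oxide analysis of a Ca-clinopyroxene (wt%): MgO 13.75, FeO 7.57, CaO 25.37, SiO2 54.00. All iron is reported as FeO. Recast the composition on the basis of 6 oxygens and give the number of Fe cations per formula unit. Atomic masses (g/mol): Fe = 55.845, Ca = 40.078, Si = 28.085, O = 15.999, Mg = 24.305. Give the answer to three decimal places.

MgO: 13.75/40.304 = 0.34116 mol → 0.34116 mol Mg, 0.34116 mol O.
FeO: 7.57/71.844 = 0.10537 mol → 0.10537 mol Fe, 0.10537 mol O.
CaO: 25.37/56.077 = 0.45241 mol → 0.45241 mol Ca, 0.45241 mol O.
SiO2: 54.00/60.083 = 0.89876 mol → 0.89876 mol Si, 1.79752 mol O.
Total oxygen = 2.69646 mol. Normalization factor = 6/2.69646 = 2.22514.
Fe per 6 O = 0.10537 × 2.22514 = 0.234.

0.234 Fe apfu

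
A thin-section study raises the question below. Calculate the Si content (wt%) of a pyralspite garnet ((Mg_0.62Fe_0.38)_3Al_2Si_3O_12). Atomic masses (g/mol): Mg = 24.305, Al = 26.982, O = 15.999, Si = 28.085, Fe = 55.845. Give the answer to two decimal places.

Molar mass of (Mg_0.62Fe_0.38)_3Al_2Si_3O_12: 1.86×24.305 + 1.14×55.845 + 2×26.982 + 3×28.085 + 12×15.999 = 439.078 g/mol.
Mass of Si per formula unit: 3 × 28.085 = 84.255 g.
Weight fraction Si = 84.255 / 439.078 = 0.1919.

19.19 wt%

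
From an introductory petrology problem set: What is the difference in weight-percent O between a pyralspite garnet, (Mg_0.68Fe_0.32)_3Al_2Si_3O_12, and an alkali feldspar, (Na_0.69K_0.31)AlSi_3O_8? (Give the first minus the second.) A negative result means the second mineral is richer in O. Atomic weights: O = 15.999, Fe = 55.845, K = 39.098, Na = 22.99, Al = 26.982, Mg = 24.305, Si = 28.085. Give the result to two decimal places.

O in (Mg_0.68Fe_0.32)_3Al_2Si_3O_12: molar mass 433.400 g/mol; 12×15.999 = 191.988 g → 44.30 wt%.
O in (Na_0.69K_0.31)AlSi_3O_8: molar mass 267.212 g/mol; 8×15.999 = 127.992 g → 47.90 wt%.
Difference = 44.30 − 47.90 = -3.60 percentage points.

-3.60 percentage points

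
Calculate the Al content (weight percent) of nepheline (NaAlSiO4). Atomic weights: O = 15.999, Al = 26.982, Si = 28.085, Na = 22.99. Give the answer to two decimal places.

18.99 weight percent

Molar mass of NaAlSiO4: 1·22.99 + 1·26.982 + 1·28.085 + 4·15.999 = 142.053 g/mol.
Mass of Al per formula unit: 1 × 26.982 = 26.982 g.
Weight fraction Al = 26.982 / 142.053 = 0.1899.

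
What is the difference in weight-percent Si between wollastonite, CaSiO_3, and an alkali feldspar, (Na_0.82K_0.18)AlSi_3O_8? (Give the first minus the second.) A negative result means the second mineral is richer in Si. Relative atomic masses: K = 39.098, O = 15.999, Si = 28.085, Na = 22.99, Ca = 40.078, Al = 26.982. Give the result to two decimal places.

-7.60 percentage points

First mineral: 28.085 g Si in 116.160 g formula = 24.18 wt% Si.
Second mineral: 84.255 g Si in 265.118 g formula = 31.78 wt% Si.
24.18% − 31.78% gives a difference of -7.60 percentage points.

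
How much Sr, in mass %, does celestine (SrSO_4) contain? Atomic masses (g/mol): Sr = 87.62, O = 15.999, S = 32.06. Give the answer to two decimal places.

47.70 mass %

M(SrSO_4) = 183.676 g/mol.
Sr contributes 1 × 87.62 = 87.620 g per mole.
87.620/183.676 = 0.4770 → 47.70%.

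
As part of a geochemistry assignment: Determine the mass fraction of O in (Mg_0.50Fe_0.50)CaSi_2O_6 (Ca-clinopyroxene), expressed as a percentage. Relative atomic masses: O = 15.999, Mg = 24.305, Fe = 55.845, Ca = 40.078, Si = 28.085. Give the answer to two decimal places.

Formula mass = 0.50*24.305 + 0.50*55.845 + 1*40.078 + 2*28.085 + 6*15.999 = 232.317 g/mol, of which 95.994 g is O.
So O makes up 95.994/232.317 = 0.4132 of the mass, i.e. 41.32%.

41.32 mass %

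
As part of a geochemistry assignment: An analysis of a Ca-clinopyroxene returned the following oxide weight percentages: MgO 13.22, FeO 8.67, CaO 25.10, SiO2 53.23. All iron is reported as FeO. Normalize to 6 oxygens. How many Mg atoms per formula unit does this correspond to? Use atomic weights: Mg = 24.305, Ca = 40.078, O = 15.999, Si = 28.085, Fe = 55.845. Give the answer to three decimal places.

0.738 Mg apfu

MgO: 13.22/40.304 = 0.32801 mol → 0.32801 mol Mg, 0.32801 mol O.
FeO: 8.67/71.844 = 0.12068 mol → 0.12068 mol Fe, 0.12068 mol O.
CaO: 25.10/56.077 = 0.44760 mol → 0.44760 mol Ca, 0.44760 mol O.
SiO2: 53.23/60.083 = 0.88594 mol → 0.88594 mol Si, 1.77188 mol O.
Total oxygen = 2.66817 mol. Normalization factor = 6/2.66817 = 2.24873.
Mg per 6 O = 0.32801 × 2.24873 = 0.738.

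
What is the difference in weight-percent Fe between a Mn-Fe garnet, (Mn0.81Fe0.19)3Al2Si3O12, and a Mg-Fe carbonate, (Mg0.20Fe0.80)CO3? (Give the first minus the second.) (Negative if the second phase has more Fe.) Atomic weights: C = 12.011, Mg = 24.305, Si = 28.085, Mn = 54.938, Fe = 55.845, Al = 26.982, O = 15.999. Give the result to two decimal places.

First mineral: 31.832 g Fe in 495.538 g formula = 6.42 wt% Fe.
Second mineral: 44.676 g Fe in 109.545 g formula = 40.78 wt% Fe.
6.42% − 40.78% gives a difference of -34.36 percentage points.

-34.36 percentage points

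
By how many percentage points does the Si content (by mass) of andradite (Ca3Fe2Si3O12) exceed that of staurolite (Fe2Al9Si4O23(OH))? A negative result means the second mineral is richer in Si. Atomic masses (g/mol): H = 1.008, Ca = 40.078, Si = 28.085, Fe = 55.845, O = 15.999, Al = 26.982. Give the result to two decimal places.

Si in Ca3Fe2Si3O12: molar mass 508.167 g/mol; 3×28.085 = 84.255 g → 16.58 wt%.
Si in Fe2Al9Si4O23(OH): molar mass 851.852 g/mol; 4×28.085 = 112.340 g → 13.19 wt%.
Difference = 16.58 − 13.19 = 3.39 percentage points.

3.39 percentage points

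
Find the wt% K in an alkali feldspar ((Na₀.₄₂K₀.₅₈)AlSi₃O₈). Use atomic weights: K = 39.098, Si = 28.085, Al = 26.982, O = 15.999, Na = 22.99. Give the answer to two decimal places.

8.35 weight percent

Molar mass of (Na₀.₄₂K₀.₅₈)AlSi₃O₈: 0.42·22.99 + 0.58·39.098 + 1·26.982 + 3·28.085 + 8·15.999 = 271.562 g/mol.
Mass of K per formula unit: 0.58 × 39.098 = 22.677 g.
Weight fraction K = 22.677 / 271.562 = 0.0835.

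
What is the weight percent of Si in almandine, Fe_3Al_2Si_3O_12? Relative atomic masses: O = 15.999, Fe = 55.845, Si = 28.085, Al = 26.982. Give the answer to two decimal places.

16.93 weight percent

Molar mass of Fe_3Al_2Si_3O_12: 3×55.845 + 2×26.982 + 3×28.085 + 12×15.999 = 497.742 g/mol.
Mass of Si per formula unit: 3 × 28.085 = 84.255 g.
Weight fraction Si = 84.255 / 497.742 = 0.1693.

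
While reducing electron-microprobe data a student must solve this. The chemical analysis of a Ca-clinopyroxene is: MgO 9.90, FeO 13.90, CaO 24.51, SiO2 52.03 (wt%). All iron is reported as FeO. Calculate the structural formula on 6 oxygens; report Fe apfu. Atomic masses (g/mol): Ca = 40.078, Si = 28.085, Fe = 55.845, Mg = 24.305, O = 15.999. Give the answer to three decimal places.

9.90 wt% MgO ÷ 40.304 g/mol = 0.24563 mol, giving 0.24563 Mg and 0.24563 O.
13.90 wt% FeO ÷ 71.844 g/mol = 0.19347 mol, giving 0.19347 Fe and 0.19347 O.
24.51 wt% CaO ÷ 56.077 g/mol = 0.43708 mol, giving 0.43708 Ca and 0.43708 O.
52.03 wt% SiO2 ÷ 60.083 g/mol = 0.86597 mol, giving 0.86597 Si and 1.73194 O.
Oxygen sums to 2.60812; scaling by 6/2.60812 = 2.30051 puts the formula on 6 O.
Fe: 0.19347 × 2.30051 = 0.445 atoms per formula unit.

0.445 Fe apfu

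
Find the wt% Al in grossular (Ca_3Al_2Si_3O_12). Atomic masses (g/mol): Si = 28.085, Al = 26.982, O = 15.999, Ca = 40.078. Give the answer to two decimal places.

Molar mass of Ca_3Al_2Si_3O_12: 3·40.078 + 2·26.982 + 3·28.085 + 12·15.999 = 450.441 g/mol.
Mass of Al per formula unit: 2 × 26.982 = 53.964 g.
Weight fraction Al = 53.964 / 450.441 = 0.1198.

11.98 mass %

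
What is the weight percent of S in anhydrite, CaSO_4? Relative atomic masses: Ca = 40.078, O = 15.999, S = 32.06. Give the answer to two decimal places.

23.55 wt%

M(CaSO_4) = 136.134 g/mol.
S contributes 1 × 32.06 = 32.060 g per mole.
32.060/136.134 = 0.2355 → 23.55%.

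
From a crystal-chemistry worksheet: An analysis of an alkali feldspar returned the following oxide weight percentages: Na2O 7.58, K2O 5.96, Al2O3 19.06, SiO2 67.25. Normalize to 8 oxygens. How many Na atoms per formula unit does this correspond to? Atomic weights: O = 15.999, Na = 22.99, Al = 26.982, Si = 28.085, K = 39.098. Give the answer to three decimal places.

Na2O: 7.58/61.979 = 0.12230 mol → 0.24460 mol Na, 0.12230 mol O.
K2O: 5.96/94.195 = 0.06327 mol → 0.12654 mol K, 0.06327 mol O.
Al2O3: 19.06/101.961 = 0.18693 mol → 0.37386 mol Al, 0.56079 mol O.
SiO2: 67.25/60.083 = 1.11928 mol → 1.11928 mol Si, 2.23856 mol O.
Total oxygen = 2.98492 mol. Normalization factor = 8/2.98492 = 2.68014.
Na per 8 O = 0.24460 × 2.68014 = 0.656.

0.656 Na apfu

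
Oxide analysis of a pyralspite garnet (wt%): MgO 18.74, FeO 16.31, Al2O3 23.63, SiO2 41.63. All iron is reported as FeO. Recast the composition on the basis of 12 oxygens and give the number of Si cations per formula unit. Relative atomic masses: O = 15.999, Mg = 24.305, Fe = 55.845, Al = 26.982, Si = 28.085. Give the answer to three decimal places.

MgO: 18.74/40.304 = 0.46497 mol → 0.46497 mol Mg, 0.46497 mol O.
FeO: 16.31/71.844 = 0.22702 mol → 0.22702 mol Fe, 0.22702 mol O.
Al2O3: 23.63/101.961 = 0.23176 mol → 0.46352 mol Al, 0.69528 mol O.
SiO2: 41.63/60.083 = 0.69287 mol → 0.69287 mol Si, 1.38574 mol O.
Total oxygen = 2.77301 mol. Normalization factor = 12/2.77301 = 4.32743.
Si per 12 O = 0.69287 × 4.32743 = 2.998.

2.998 Si apfu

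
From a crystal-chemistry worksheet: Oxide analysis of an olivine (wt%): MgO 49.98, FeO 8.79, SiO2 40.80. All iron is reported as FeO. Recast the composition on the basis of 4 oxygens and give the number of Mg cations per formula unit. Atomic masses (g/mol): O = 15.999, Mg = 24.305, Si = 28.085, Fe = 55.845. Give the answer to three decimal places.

49.98 wt% MgO ÷ 40.304 g/mol = 1.24008 mol, giving 1.24008 Mg and 1.24008 O.
8.79 wt% FeO ÷ 71.844 g/mol = 0.12235 mol, giving 0.12235 Fe and 0.12235 O.
40.80 wt% SiO2 ÷ 60.083 g/mol = 0.67906 mol, giving 0.67906 Si and 1.35812 O.
Oxygen sums to 2.72055; scaling by 4/2.72055 = 1.47029 puts the formula on 4 O.
Mg: 1.24008 × 1.47029 = 1.823 atoms per formula unit.

1.823 Mg apfu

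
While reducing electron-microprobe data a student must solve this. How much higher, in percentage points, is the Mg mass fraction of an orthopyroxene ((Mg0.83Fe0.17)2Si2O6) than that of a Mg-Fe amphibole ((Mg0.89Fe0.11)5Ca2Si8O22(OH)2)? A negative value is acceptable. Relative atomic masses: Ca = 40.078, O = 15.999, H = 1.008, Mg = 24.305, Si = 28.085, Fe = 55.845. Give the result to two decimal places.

6.04 percentage points

M((Mg0.83Fe0.17)2Si2O6) = 211.498 g/mol, so wt% Mg = 40.346/211.498 × 100 = 19.08%.
M((Mg0.89Fe0.11)5Ca2Si8O22(OH)2) = 829.700 g/mol, so wt% Mg = 108.157/829.700 × 100 = 13.04%.
19.08 − 13.04 = 6.04 pp.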